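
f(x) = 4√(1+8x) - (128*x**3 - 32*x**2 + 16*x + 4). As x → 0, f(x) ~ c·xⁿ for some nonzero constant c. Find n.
4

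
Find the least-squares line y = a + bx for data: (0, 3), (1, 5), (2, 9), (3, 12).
a = 13/5, b = 31/10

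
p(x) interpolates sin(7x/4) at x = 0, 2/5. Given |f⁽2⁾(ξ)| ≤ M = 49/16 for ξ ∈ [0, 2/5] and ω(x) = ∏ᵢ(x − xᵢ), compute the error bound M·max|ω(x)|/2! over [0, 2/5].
49/800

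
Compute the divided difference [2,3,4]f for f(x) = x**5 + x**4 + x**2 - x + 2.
341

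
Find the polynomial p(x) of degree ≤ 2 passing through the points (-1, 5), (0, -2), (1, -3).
3*x**2 - 4*x - 2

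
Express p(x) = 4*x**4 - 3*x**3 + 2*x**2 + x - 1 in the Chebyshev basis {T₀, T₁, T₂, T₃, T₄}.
(3/2)T₀ + (-5/4)T₁ + (3)T₂ + (-3/4)T₃ + (1/2)T₄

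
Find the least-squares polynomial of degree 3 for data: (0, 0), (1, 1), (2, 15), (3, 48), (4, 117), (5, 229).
-5/42 + (-25/252)x + (-5/42)x² + (67/36)x³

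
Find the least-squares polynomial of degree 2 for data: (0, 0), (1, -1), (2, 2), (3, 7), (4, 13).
-11/35 + (-41/35)x + (8/7)x²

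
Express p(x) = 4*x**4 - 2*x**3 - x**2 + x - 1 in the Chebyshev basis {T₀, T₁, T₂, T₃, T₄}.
(-1/2)T₁ + (3/2)T₂ + (-1/2)T₃ + (1/2)T₄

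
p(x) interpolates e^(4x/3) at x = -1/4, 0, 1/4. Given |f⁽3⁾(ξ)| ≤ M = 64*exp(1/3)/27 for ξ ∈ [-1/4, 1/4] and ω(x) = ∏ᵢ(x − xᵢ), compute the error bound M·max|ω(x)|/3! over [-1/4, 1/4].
sqrt(3)*exp(1/3)/729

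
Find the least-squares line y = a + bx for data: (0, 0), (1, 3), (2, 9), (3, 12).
a = -3/10, b = 21/5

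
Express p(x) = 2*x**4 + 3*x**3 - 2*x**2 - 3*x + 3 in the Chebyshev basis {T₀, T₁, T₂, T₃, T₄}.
(11/4)T₀ + (-3/4)T₁ + (3/4)T₃ + (1/4)T₄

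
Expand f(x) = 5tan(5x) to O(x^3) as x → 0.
25*x + O(x**3)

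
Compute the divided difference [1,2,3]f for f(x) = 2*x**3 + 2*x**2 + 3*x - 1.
14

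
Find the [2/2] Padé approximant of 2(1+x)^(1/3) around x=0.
(14*x**2/27 + 7*x/3 + 2)/(5*x**2/54 + 5*x/6 + 1)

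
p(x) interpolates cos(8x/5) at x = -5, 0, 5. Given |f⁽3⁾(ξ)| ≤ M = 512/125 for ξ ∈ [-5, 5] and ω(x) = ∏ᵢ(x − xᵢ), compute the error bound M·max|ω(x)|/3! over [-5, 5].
512*sqrt(3)/27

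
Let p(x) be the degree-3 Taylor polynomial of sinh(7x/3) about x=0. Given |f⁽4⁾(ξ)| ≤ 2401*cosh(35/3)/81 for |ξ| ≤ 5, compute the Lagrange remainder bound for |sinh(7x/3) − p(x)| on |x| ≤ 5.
1500625*cosh(35/3)/1944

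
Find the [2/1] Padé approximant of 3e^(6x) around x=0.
(18*x**2 + 12*x + 3)/(1 - 2*x)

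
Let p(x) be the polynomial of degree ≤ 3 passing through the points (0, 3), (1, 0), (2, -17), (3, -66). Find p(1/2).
17/8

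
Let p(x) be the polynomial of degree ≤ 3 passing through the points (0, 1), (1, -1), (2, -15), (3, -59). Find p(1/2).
3/8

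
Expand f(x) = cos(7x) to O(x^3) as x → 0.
1 - 49*x**2/2 + O(x**3)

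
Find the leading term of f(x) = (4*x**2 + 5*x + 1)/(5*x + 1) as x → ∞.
4*x/5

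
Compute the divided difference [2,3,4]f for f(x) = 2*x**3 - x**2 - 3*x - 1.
17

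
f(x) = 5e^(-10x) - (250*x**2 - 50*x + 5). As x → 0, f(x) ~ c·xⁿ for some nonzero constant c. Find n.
3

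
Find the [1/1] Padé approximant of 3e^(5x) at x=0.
(15*x/2 + 3)/(1 - 5*x/2)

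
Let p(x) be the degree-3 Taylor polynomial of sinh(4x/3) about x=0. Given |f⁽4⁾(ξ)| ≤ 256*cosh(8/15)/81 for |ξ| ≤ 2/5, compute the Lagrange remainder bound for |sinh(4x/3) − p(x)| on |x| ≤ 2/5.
512*cosh(8/15)/151875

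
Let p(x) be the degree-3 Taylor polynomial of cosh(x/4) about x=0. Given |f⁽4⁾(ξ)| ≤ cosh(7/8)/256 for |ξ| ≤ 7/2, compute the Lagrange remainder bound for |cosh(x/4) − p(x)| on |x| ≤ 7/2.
2401*cosh(7/8)/98304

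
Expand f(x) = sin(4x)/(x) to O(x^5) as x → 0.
4 - 32*x**2/3 + 128*x**4/15 + O(x**5)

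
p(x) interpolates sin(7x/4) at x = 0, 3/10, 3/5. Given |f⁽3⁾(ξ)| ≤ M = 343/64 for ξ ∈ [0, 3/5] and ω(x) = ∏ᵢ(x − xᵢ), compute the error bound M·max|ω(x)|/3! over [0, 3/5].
343*sqrt(3)/64000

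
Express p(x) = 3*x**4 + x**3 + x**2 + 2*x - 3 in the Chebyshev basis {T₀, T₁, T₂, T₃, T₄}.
(-11/8)T₀ + (11/4)T₁ + (2)T₂ + (1/4)T₃ + (3/8)T₄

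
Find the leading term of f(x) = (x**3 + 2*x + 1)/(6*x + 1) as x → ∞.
x**2/6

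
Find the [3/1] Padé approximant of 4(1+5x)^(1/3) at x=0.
(-500*x**3/81 + 100*x**2/9 + 20*x + 4)/(10*x/3 + 1)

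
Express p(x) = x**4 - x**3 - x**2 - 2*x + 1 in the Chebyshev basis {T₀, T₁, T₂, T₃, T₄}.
(7/8)T₀ + (-11/4)T₁ + (-1/4)T₃ + (1/8)T₄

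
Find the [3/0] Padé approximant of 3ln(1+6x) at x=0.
18*x*(12*x**2 - 3*x + 1)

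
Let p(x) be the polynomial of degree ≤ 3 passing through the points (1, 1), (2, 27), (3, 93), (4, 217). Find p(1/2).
-21/8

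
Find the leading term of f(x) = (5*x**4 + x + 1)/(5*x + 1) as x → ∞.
x**3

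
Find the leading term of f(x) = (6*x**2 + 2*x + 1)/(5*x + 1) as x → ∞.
6*x/5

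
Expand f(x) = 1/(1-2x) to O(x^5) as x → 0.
1 + 2*x + 4*x**2 + 8*x**3 + 16*x**4 + O(x**5)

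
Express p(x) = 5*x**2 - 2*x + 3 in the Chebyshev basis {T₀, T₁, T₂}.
(11/2)T₀ + (-2)T₁ + (5/2)T₂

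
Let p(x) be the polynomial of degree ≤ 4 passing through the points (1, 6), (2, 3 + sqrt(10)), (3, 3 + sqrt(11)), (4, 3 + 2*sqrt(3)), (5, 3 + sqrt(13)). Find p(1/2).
-105*sqrt(10)/32 - 45*sqrt(3)/16 + 35*sqrt(13)/128 + 189*sqrt(11)/64 + 1329/128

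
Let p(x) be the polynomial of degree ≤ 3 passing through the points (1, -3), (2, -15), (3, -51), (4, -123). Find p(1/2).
-9/4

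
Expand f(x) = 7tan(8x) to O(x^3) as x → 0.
56*x + O(x**3)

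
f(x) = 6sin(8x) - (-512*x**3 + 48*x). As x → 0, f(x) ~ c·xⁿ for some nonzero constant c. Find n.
5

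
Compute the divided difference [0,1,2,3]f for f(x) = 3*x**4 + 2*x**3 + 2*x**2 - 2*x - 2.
20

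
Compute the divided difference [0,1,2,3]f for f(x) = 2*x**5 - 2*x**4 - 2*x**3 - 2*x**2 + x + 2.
36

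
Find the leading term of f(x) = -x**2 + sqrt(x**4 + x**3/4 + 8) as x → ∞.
x/8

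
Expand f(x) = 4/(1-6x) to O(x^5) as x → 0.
4 + 24*x + 144*x**2 + 864*x**3 + 5184*x**4 + O(x**5)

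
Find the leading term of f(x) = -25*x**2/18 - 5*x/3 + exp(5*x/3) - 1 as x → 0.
125*x**3/162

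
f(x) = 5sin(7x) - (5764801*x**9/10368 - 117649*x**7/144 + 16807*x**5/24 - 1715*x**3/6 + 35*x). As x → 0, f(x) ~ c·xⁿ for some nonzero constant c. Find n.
11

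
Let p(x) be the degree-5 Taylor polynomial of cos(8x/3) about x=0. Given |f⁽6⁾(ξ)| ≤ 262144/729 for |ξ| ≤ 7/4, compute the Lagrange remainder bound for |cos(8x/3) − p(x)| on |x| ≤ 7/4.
470596/32805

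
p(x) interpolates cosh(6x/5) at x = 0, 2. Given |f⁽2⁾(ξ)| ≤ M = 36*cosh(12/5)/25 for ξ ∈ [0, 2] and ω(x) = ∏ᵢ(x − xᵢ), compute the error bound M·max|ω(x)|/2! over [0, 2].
18*cosh(12/5)/25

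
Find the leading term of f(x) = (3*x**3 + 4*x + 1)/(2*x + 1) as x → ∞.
3*x**2/2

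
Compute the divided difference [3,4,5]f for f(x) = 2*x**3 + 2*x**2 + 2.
26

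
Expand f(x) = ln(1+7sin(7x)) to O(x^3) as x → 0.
49*x - 2401*x**2/2 + O(x**3)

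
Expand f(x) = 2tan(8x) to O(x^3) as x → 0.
16*x + O(x**3)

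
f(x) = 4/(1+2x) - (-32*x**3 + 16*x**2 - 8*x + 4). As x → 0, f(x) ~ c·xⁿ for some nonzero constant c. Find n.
4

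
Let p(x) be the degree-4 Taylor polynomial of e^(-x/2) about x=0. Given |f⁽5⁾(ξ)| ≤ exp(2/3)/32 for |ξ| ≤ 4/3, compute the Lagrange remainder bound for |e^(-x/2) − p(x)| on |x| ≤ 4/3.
4*exp(2/3)/3645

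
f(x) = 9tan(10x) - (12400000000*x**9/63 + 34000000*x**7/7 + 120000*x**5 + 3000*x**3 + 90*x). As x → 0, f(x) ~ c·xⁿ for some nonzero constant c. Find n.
11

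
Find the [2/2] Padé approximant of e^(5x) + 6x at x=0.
(85*x**2/12 + 149*x/14 + 1)/(-125*x**2/84 - 5*x/14 + 1)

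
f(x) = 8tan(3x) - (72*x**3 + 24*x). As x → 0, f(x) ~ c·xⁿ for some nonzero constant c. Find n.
5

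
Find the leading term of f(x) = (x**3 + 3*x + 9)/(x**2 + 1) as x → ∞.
x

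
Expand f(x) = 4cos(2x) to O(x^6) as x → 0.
4 - 8*x**2 + 8*x**4/3 + O(x**6)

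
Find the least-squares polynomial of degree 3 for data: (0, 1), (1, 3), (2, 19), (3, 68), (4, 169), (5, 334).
11/9 + (-53/54)x + (-25/36)x² + (307/108)x³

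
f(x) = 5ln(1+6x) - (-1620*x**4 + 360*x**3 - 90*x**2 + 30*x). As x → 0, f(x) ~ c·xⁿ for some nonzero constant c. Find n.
5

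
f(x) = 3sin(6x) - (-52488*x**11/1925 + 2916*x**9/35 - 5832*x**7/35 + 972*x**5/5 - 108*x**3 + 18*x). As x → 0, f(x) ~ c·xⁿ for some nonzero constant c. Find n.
13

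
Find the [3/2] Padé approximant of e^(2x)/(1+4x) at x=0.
(706*x**3/1965 + 669*x**2/655 + 198*x/131 + 1)/(-1281*x**2/655 + 460*x/131 + 1)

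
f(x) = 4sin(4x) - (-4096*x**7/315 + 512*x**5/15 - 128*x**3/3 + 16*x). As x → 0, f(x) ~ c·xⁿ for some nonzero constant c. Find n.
9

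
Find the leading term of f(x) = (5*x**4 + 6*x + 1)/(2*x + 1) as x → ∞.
5*x**3/2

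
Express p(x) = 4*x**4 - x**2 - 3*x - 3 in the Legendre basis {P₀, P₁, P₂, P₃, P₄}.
(-38/15)P₀ + (-3)P₁ + (34/21)P₂ + (32/35)P₄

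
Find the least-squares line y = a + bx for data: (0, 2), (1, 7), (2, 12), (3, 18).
a = 9/5, b = 53/10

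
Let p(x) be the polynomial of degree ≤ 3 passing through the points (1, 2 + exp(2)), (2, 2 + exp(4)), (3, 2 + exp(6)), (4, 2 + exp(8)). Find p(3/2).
-5*exp(6)/16 + 2 + 5*exp(2)/16 + 15*exp(4)/16 + exp(8)/16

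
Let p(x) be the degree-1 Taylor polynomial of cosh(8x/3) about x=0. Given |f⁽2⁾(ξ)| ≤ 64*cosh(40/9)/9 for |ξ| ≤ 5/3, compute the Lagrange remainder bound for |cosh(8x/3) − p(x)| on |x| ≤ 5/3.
800*cosh(40/9)/81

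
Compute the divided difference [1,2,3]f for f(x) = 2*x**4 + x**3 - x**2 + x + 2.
55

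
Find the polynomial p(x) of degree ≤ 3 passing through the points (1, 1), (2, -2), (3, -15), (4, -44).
-x**3 + x**2 + x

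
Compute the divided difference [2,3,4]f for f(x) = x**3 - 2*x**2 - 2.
7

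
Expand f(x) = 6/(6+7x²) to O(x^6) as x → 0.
1 - 7*x**2/6 + 49*x**4/36 + O(x**6)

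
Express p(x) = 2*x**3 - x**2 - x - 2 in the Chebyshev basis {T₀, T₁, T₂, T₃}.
(-5/2)T₀ + (1/2)T₁ + (-1/2)T₂ + (1/2)T₃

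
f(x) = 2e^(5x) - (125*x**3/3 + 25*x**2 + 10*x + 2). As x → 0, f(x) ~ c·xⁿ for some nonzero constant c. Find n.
4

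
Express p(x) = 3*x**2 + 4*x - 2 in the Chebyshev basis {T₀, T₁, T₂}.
(-1/2)T₀ + (4)T₁ + (3/2)T₂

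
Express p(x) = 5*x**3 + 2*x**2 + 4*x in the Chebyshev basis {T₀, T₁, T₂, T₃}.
T₀ + (31/4)T₁ + T₂ + (5/4)T₃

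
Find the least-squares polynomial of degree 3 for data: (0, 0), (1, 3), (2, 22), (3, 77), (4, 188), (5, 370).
10/63 + (5/378)x + (-179/252)x² + (335/108)x³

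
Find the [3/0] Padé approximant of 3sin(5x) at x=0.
-125*x**3/2 + 15*x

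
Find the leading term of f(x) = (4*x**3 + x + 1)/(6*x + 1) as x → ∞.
2*x**2/3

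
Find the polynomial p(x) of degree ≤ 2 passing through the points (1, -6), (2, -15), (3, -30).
-3*x**2 - 3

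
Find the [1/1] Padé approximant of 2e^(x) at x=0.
(x + 2)/(1 - x/2)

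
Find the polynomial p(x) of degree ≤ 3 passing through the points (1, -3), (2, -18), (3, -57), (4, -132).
-2*x**3 - x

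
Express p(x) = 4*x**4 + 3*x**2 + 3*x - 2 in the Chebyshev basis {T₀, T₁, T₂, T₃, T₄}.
T₀ + (3)T₁ + (7/2)T₂ + (1/2)T₄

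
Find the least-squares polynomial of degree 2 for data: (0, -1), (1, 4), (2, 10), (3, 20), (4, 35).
-4/7 + (68/35)x + (12/7)x²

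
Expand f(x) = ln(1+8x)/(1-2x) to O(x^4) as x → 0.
8*x - 16*x**2 + 416*x**3/3 + O(x**4)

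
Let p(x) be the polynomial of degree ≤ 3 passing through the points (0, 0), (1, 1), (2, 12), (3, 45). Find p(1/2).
0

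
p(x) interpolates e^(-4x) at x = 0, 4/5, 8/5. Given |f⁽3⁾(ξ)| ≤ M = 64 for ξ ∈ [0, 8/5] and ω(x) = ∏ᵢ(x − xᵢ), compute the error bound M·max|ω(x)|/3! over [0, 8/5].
4096*sqrt(3)/3375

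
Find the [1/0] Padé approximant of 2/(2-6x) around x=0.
3*x + 1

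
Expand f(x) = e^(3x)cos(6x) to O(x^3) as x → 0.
1 + 3*x - 27*x**2/2 + O(x**3)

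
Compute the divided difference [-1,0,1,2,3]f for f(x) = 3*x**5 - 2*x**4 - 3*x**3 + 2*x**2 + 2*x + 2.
13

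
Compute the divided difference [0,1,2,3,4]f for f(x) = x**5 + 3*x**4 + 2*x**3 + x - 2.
13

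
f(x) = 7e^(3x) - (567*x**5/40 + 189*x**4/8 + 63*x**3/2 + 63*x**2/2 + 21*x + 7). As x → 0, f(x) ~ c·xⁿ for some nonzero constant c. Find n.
6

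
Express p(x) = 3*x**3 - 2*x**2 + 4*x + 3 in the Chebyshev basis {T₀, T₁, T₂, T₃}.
(2)T₀ + (25/4)T₁ - T₂ + (3/4)T₃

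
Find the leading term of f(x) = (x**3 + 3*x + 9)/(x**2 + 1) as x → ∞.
x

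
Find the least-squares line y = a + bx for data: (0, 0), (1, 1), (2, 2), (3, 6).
a = -3/5, b = 19/10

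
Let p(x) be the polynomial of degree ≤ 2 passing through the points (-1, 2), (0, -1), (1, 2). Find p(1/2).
-1/4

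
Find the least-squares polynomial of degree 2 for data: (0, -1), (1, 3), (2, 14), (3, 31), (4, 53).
-6/5 + (8/5)x + (3)x²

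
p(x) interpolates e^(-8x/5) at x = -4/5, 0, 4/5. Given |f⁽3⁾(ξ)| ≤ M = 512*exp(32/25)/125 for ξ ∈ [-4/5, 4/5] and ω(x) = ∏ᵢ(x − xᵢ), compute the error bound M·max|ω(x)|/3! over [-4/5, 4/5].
32768*sqrt(3)*exp(32/25)/421875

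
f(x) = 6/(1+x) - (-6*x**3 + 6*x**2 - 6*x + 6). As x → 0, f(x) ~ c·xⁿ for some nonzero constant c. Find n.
4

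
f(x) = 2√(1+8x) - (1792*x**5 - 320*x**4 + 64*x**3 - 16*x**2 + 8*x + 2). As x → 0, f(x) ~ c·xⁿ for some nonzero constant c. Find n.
6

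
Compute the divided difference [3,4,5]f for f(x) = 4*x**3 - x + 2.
48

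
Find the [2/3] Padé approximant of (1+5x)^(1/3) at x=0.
(175*x**2/18 + 20*x/3 + 1)/(-125*x**3/162 + 25*x**2/6 + 5*x + 1)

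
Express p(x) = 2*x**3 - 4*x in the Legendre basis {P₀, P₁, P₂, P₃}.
(-14/5)P₁ + (4/5)P₃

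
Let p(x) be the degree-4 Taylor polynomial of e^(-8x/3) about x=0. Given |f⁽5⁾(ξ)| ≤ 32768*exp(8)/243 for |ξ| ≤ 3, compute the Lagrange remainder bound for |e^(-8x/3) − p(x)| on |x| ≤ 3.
4096*exp(8)/15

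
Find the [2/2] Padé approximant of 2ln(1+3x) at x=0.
3*x*(3*x + 2)/(3*x**2/2 + 3*x + 1)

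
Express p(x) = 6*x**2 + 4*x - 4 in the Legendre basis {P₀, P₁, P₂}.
(-2)P₀ + (4)P₁ + (4)P₂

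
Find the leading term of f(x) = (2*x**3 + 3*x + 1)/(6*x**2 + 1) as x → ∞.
x/3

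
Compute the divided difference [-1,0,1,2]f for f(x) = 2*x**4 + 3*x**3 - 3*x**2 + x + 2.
7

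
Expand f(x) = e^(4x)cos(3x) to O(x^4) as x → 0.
1 + 4*x + 7*x**2/2 - 22*x**3/3 + O(x**4)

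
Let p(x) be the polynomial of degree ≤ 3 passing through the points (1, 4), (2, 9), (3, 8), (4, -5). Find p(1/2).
9/8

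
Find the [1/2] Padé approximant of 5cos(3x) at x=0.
5/(9*x**2/2 + 1)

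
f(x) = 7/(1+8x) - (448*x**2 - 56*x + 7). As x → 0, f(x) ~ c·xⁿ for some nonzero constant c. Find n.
3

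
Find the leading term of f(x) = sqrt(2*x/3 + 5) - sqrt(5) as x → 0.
sqrt(5)*x/15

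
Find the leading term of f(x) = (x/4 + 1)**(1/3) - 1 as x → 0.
x/12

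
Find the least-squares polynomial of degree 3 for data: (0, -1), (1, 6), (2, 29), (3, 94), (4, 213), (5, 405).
-2/3 + (13/9)x + (13/12)x² + (107/36)x³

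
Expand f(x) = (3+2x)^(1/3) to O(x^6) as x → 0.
3**(1/3) + 2*3**(1/3)*x/9 - 4*3**(1/3)*x**2/81 + 40*3**(1/3)*x**3/2187 - 160*3**(1/3)*x**4/19683 + 704*3**(1/3)*x**5/177147 + O(x**6)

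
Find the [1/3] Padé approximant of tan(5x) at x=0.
5*x/(1 - 25*x**2/3)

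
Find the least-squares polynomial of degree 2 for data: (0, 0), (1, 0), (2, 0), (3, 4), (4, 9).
1/5 + (-9/5)x + x²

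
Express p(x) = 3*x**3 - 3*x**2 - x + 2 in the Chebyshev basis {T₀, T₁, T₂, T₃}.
(1/2)T₀ + (5/4)T₁ + (-3/2)T₂ + (3/4)T₃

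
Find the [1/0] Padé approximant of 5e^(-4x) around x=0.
5 - 20*x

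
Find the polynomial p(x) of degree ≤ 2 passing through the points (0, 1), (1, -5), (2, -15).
-2*x**2 - 4*x + 1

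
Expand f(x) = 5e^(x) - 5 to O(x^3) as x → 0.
5*x + 5*x**2/2 + O(x**3)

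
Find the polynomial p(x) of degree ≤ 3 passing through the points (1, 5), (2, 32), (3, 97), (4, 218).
3*x**3 + x**2 + 3*x - 2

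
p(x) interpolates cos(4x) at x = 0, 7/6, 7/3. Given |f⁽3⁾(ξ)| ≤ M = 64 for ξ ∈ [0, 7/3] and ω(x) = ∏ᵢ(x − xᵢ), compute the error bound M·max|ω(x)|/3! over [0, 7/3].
2744*sqrt(3)/729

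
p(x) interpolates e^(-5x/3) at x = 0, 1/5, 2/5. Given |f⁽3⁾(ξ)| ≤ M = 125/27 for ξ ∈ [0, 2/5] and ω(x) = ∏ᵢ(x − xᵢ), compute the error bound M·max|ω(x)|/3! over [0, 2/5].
sqrt(3)/729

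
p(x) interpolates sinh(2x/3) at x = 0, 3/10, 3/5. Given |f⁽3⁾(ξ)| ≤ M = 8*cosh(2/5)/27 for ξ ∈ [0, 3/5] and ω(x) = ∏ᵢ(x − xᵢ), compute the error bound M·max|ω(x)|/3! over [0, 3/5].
sqrt(3)*cosh(2/5)/3375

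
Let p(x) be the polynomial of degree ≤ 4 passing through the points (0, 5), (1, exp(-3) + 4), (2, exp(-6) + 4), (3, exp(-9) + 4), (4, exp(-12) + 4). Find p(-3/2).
(-2772*exp(9) - 1540*exp(3) + 315 + 2970*exp(6) + 1667*exp(12))*exp(-12)/128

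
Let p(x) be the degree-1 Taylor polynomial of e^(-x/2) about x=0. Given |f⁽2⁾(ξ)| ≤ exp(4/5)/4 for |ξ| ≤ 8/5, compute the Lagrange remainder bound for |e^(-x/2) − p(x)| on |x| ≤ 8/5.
8*exp(4/5)/25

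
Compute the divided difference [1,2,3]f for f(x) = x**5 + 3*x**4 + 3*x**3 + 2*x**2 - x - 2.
185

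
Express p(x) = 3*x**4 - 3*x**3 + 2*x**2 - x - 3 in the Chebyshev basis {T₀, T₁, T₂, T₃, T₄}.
(-7/8)T₀ + (-13/4)T₁ + (5/2)T₂ + (-3/4)T₃ + (3/8)T₄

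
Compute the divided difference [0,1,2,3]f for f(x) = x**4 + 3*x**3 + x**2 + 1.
9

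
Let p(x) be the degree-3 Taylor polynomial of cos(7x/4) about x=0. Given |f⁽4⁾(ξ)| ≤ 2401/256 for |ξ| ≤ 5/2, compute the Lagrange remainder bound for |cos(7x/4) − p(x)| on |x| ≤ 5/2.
1500625/98304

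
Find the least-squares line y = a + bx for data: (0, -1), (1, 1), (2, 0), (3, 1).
a = -1/2, b = 1/2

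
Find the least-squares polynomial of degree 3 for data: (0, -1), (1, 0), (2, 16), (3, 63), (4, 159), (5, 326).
-76/63 + (260/189)x + (-335/126)x² + (167/54)x³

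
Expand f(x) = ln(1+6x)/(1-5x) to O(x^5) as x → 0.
6*x + 12*x**2 + 132*x**3 + 336*x**4 + O(x**5)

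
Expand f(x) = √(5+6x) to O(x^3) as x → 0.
sqrt(5) + 3*sqrt(5)*x/5 - 9*sqrt(5)*x**2/50 + O(x**3)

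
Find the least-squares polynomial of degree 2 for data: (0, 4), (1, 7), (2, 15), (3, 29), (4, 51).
30/7 + (-34/35)x + (22/7)x²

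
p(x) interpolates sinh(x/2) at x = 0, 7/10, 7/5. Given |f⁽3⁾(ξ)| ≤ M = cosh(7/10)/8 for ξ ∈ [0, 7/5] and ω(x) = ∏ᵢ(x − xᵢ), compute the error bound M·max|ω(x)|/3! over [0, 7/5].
343*sqrt(3)*cosh(7/10)/216000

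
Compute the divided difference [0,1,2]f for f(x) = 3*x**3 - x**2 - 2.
8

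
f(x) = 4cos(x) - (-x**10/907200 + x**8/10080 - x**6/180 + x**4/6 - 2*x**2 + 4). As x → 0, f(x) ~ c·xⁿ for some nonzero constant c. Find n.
12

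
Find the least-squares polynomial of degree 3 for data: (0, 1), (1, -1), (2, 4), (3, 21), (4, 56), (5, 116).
13/14 + (-81/28)x + (5/28)x² + x³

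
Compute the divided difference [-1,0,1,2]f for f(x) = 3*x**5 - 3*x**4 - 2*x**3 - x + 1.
7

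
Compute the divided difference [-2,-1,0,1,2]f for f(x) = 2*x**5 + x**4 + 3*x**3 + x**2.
1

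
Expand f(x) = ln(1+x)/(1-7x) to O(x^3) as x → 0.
x + 13*x**2/2 + O(x**3)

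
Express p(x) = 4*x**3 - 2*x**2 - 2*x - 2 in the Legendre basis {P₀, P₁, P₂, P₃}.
(-8/3)P₀ + (2/5)P₁ + (-4/3)P₂ + (8/5)P₃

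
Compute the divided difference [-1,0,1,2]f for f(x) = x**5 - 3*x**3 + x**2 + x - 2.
2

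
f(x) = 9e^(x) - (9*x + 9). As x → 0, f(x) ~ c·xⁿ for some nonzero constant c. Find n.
2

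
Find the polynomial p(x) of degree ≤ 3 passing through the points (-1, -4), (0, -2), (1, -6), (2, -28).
-2*x**3 - 3*x**2 + x - 2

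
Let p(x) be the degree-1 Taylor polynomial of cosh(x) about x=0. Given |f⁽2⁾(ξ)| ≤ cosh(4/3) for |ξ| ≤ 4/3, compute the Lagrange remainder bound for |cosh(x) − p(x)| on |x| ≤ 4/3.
8*cosh(4/3)/9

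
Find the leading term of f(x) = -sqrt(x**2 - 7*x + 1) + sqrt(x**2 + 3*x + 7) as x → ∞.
5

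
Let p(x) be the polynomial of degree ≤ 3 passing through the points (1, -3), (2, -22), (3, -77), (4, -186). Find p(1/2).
-11/8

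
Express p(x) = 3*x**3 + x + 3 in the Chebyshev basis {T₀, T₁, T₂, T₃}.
(3)T₀ + (13/4)T₁ + (3/4)T₃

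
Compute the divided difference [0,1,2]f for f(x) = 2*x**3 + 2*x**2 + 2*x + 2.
8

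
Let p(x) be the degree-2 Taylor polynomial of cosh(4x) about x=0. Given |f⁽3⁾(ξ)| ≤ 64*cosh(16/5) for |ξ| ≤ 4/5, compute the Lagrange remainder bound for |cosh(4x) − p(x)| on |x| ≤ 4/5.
2048*cosh(16/5)/375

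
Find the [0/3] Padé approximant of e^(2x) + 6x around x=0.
1/(-1444*x**3/3 + 62*x**2 - 8*x + 1)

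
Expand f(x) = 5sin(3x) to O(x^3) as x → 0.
15*x + O(x**3)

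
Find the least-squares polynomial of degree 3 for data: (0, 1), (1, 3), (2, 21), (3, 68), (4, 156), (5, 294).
143/126 + (-353/108)x + (715/252)x² + (103/54)x³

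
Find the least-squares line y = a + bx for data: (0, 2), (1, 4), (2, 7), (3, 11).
a = 3/2, b = 3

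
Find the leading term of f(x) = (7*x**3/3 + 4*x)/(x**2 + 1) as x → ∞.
7*x/3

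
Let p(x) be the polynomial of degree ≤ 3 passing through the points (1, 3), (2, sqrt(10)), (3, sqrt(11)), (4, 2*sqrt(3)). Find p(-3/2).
-495*sqrt(10)/16 - 105*sqrt(3)/8 + 693/16 + 385*sqrt(11)/16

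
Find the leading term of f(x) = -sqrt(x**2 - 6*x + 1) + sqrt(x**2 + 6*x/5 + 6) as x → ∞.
18/5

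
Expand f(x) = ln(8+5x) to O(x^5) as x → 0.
log(8) + 5*x/8 - 25*x**2/128 + 125*x**3/1536 - 625*x**4/16384 + O(x**5)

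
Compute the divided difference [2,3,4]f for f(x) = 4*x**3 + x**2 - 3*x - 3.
37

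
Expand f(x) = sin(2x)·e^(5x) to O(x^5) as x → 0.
2*x + 10*x**2 + 71*x**3/3 + 35*x**4 + O(x**5)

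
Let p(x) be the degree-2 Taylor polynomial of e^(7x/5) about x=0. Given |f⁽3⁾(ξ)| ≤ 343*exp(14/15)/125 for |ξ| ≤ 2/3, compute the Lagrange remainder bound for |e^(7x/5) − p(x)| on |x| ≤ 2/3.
1372*exp(14/15)/10125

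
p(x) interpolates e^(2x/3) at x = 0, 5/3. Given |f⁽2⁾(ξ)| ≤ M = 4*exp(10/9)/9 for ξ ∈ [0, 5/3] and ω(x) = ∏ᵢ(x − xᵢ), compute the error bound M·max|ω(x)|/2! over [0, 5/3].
25*exp(10/9)/162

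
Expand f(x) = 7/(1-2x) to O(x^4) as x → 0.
7 + 14*x + 28*x**2 + 56*x**3 + O(x**4)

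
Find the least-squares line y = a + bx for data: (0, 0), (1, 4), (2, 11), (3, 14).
a = -1/10, b = 49/10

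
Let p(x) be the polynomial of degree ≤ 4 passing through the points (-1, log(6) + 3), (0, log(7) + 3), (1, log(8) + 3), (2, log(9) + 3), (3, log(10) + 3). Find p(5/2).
log(9*2**(19/32)*3**(19/128)*5**(35/128)*7**(7/32)/4) + 3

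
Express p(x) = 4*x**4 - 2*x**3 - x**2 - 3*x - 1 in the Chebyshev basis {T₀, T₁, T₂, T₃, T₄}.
(-9/2)T₁ + (3/2)T₂ + (-1/2)T₃ + (1/2)T₄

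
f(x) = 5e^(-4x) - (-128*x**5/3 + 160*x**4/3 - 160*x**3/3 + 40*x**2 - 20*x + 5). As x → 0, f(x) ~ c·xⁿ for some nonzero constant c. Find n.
6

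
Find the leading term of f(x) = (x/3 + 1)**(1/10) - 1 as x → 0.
x/30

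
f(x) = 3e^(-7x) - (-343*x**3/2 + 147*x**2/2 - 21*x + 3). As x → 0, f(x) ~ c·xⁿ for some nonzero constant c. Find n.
4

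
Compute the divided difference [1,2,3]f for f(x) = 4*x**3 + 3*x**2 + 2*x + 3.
27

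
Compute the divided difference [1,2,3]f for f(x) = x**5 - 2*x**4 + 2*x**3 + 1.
52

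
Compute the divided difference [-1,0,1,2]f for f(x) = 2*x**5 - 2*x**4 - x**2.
6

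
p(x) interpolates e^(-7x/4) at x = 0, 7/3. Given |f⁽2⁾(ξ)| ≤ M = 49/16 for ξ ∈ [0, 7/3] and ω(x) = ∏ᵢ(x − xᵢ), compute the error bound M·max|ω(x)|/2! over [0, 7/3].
2401/1152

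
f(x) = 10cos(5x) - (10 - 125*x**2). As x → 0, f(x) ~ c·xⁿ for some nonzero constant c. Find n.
4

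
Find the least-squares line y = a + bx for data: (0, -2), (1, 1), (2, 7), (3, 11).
a = -5/2, b = 9/2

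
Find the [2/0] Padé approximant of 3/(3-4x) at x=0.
16*x**2/9 + 4*x/3 + 1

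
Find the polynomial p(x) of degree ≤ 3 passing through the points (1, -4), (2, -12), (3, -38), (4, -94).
-2*x**3 + 3*x**2 - 3*x - 2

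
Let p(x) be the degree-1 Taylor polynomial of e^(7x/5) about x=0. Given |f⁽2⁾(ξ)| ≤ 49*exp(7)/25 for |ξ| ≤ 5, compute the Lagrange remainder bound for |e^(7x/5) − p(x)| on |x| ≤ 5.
49*exp(7)/2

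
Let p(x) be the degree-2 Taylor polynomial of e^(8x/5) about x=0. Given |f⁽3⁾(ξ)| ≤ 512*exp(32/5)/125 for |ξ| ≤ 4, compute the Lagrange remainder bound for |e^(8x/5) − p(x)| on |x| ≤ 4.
16384*exp(32/5)/375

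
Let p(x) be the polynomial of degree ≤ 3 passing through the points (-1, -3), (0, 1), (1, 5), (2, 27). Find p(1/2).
15/8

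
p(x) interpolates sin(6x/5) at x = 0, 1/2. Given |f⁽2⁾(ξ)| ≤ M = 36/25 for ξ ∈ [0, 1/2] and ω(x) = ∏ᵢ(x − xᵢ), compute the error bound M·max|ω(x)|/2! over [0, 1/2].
9/200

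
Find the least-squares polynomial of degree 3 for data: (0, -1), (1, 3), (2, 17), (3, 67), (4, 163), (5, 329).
-17/21 + (160/63)x + (-109/42)x² + (55/18)x³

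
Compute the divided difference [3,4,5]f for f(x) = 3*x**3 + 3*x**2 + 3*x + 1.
39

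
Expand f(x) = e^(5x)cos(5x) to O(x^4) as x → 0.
1 + 5*x - 125*x**3/3 + O(x**4)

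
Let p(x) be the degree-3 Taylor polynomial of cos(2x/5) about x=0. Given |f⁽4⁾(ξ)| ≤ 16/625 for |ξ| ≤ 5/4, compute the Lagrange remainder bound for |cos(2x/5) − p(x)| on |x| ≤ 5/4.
1/384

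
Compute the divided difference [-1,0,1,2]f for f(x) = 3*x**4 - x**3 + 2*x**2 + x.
5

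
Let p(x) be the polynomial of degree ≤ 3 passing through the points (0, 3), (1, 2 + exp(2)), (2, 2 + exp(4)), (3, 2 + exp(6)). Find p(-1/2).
-5*exp(6)/16 - 35*exp(2)/16 + 67/16 + 21*exp(4)/16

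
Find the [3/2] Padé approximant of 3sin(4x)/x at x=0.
(12 - 112*x**2/5)/(4*x**2/5 + 1)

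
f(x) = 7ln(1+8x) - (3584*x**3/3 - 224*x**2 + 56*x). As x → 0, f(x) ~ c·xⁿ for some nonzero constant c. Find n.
4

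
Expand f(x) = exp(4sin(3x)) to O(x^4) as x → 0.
1 + 12*x + 72*x**2 + 270*x**3 + O(x**4)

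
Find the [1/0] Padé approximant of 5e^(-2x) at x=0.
5 - 10*x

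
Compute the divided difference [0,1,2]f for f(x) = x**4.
7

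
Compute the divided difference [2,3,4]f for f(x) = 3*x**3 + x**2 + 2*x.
28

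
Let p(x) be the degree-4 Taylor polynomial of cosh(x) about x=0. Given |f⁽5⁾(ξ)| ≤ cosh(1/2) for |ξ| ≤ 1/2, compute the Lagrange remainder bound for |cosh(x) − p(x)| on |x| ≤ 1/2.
cosh(1/2)/3840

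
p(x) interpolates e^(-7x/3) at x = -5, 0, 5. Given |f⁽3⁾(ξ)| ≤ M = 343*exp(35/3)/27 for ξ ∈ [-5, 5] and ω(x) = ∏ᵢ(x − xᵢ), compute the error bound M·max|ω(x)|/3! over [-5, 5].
42875*sqrt(3)*exp(35/3)/729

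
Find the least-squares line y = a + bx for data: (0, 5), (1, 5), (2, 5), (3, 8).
a = 22/5, b = 9/10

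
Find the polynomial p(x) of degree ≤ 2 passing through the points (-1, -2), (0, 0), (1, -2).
-2*x**2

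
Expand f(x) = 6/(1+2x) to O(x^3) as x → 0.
6 - 12*x + 24*x**2 + O(x**3)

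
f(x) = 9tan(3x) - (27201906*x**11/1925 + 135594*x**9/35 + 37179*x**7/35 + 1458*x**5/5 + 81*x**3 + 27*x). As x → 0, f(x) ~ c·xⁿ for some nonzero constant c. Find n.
13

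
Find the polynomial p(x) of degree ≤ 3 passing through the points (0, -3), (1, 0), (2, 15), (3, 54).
2*x**3 + x - 3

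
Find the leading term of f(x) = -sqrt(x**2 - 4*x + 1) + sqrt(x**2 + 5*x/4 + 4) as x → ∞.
21/8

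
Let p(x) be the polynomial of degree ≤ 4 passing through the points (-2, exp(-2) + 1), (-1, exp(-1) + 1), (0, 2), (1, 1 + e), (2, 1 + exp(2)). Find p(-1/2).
(-5 + 60*e + (-20*e + 3*exp(2) + 218)*exp(2))*exp(-2)/128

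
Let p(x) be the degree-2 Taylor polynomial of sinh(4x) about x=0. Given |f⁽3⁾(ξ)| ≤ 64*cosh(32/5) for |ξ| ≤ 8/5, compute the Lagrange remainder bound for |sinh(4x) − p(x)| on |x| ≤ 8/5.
16384*cosh(32/5)/375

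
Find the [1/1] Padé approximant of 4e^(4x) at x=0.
(8*x + 4)/(1 - 2*x)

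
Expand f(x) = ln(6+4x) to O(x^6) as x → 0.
log(6) + 2*x/3 - 2*x**2/9 + 8*x**3/81 - 4*x**4/81 + 32*x**5/1215 + O(x**6)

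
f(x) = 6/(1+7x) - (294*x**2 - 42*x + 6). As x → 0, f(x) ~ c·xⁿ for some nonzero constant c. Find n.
3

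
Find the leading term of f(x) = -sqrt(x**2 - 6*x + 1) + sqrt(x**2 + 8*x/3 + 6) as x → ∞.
13/3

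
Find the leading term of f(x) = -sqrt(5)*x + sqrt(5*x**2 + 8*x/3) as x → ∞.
4*sqrt(5)/15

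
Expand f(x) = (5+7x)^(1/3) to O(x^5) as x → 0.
5**(1/3) + 7*5**(1/3)*x/15 - 49*5**(1/3)*x**2/225 + 343*5**(1/3)*x**3/2025 - 4802*5**(1/3)*x**4/30375 + O(x**5)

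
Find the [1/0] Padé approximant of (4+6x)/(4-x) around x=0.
7*x/4 + 1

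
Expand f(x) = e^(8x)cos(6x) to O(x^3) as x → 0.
1 + 8*x + 14*x**2 + O(x**3)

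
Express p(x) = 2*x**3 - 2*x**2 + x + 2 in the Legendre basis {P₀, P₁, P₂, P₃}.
(4/3)P₀ + (11/5)P₁ + (-4/3)P₂ + (4/5)P₃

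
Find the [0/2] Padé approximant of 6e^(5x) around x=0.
6/(25*x**2/2 - 5*x + 1)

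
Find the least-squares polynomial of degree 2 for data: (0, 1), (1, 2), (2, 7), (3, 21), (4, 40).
43/35 + (-221/70)x + (45/14)x²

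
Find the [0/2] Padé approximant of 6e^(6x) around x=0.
6/(18*x**2 - 6*x + 1)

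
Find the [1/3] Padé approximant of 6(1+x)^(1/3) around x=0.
(5*x + 6)/(x**3/81 - x**2/18 + x/2 + 1)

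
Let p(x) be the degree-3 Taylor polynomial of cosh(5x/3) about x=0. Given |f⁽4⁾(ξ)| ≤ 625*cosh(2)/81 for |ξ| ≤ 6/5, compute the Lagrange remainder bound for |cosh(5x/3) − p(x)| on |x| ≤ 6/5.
2*cosh(2)/3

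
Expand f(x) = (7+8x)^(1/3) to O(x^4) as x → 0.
7**(1/3) + 8*7**(1/3)*x/21 - 64*7**(1/3)*x**2/441 + 2560*7**(1/3)*x**3/27783 + O(x**4)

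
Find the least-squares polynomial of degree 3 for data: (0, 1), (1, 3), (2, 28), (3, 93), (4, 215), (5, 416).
53/63 + (-412/189)x + (431/252)x² + (331/108)x³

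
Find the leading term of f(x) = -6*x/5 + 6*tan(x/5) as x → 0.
2*x**3/125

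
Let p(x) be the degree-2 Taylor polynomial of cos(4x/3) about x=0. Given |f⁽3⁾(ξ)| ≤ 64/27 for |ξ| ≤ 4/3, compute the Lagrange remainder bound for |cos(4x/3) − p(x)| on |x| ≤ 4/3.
2048/2187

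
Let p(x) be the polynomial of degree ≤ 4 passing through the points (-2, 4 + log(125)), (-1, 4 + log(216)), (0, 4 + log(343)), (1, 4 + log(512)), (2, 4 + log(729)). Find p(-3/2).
4 + log(864*2**(1/4)*3**(3/64)*5**(105/128)*7**(23/64)/49)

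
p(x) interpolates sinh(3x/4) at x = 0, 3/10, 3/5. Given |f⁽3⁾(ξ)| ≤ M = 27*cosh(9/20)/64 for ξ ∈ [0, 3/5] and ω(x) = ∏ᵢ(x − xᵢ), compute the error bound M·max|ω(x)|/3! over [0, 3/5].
27*sqrt(3)*cosh(9/20)/64000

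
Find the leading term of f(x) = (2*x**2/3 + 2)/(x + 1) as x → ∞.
2*x/3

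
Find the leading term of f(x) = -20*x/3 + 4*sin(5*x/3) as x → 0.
-250*x**3/81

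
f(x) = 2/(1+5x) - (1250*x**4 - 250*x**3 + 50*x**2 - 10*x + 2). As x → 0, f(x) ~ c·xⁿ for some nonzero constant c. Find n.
5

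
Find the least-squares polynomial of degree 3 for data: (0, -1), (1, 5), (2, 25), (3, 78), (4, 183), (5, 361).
-67/63 + (1133/189)x + (-190/63)x² + (88/27)x³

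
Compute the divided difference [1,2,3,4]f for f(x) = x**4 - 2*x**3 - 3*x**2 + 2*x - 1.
8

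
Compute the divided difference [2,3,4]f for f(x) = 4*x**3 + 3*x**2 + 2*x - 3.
39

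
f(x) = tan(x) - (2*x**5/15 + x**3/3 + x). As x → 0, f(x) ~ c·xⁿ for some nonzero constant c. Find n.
7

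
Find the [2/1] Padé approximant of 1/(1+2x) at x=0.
1/(2*x + 1)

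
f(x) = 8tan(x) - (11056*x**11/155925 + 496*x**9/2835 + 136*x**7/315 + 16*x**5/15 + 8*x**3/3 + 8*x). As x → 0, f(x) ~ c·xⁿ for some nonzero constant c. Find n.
13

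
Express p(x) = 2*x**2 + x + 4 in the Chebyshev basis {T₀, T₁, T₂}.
(5)T₀ + T₁ + T₂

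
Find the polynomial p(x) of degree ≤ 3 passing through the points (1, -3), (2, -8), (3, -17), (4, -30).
-2*x**2 + x - 2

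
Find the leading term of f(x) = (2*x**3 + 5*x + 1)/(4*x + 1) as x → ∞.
x**2/2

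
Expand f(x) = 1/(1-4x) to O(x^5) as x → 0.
1 + 4*x + 16*x**2 + 64*x**3 + 256*x**4 + O(x**5)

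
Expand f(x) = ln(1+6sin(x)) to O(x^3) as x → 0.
6*x - 18*x**2 + O(x**3)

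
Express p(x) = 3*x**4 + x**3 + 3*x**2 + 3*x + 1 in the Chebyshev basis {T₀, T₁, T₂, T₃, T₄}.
(29/8)T₀ + (15/4)T₁ + (3)T₂ + (1/4)T₃ + (3/8)T₄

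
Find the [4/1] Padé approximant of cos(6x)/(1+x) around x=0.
(54*x**4 - 18*x**2 + 1)/(x + 1)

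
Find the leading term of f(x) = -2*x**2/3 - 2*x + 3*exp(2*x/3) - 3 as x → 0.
4*x**3/27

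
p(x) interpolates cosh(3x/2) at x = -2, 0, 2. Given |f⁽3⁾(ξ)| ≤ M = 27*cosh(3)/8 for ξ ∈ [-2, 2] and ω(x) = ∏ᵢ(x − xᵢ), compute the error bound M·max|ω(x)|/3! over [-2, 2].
sqrt(3)*cosh(3)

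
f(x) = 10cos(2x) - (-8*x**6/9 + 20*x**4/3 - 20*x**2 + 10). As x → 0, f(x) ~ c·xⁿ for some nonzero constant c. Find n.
8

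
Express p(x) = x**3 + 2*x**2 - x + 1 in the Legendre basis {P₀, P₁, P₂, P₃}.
(5/3)P₀ + (-2/5)P₁ + (4/3)P₂ + (2/5)P₃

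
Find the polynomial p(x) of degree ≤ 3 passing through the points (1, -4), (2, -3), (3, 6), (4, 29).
x**3 - 2*x**2 - 3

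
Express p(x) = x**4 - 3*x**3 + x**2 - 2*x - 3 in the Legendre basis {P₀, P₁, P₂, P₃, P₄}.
(-37/15)P₀ + (-19/5)P₁ + (26/21)P₂ + (-6/5)P₃ + (8/35)P₄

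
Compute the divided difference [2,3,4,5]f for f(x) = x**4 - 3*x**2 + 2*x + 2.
14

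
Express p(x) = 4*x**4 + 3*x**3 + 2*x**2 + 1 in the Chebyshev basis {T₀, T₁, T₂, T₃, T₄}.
(7/2)T₀ + (9/4)T₁ + (3)T₂ + (3/4)T₃ + (1/2)T₄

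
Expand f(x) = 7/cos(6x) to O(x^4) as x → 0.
7 + 126*x**2 + O(x**4)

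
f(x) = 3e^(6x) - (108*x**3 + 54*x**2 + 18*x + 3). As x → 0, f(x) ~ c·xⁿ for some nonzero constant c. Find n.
4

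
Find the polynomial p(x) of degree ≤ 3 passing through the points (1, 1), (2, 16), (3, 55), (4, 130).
2*x**3 + x - 2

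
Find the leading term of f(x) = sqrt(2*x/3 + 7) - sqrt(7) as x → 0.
sqrt(7)*x/21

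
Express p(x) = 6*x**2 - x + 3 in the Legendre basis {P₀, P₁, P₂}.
(5)P₀ - P₁ + (4)P₂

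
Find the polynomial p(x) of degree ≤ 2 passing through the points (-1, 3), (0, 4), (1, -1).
-3*x**2 - 2*x + 4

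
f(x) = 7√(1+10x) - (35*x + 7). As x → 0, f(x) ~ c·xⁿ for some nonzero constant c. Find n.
2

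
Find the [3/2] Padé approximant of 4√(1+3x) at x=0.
(27*x**3/8 + 81*x**2/4 + 18*x + 4)/(27*x**2/16 + 3*x + 1)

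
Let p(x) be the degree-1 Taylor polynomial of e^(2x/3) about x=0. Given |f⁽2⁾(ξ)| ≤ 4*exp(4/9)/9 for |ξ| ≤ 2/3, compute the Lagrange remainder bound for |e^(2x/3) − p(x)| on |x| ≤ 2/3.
8*exp(4/9)/81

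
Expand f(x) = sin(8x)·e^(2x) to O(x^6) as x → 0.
8*x + 16*x**2 - 208*x**3/3 - 160*x**4 + 1616*x**5/15 + O(x**6)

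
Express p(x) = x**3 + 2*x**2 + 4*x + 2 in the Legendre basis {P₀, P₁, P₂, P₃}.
(8/3)P₀ + (23/5)P₁ + (4/3)P₂ + (2/5)P₃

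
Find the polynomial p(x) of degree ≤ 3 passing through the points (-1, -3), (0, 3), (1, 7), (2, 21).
2*x**3 - x**2 + 3*x + 3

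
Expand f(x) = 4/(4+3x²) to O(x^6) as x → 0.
1 - 3*x**2/4 + 9*x**4/16 + O(x**6)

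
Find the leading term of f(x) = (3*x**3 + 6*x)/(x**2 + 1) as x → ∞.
3*x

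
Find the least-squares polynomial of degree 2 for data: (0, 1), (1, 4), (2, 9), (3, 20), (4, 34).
6/5 + (1/5)x + (2)x²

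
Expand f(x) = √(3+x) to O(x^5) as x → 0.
sqrt(3) + sqrt(3)*x/6 - sqrt(3)*x**2/72 + sqrt(3)*x**3/432 - 5*sqrt(3)*x**4/10368 + O(x**5)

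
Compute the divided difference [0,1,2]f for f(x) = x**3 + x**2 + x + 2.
4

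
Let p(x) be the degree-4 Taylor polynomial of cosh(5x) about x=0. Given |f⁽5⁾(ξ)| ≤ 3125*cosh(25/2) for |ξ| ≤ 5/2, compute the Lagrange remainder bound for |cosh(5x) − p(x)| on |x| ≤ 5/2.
1953125*cosh(25/2)/768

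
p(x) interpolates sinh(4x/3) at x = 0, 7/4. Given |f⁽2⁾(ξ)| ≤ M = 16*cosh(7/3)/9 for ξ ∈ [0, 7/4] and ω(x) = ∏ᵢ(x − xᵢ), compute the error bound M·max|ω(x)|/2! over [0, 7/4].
49*cosh(7/3)/72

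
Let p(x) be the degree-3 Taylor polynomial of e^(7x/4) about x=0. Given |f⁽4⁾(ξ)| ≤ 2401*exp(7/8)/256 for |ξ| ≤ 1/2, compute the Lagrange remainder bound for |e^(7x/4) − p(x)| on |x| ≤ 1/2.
2401*exp(7/8)/98304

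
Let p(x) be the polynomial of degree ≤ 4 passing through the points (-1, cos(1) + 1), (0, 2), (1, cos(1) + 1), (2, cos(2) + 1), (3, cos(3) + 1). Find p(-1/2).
-35*cos(1)/128 + 7*cos(2)/32 - 5*cos(3)/128 + 67/32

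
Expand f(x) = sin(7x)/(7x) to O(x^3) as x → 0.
1 - 49*x**2/6 + O(x**3)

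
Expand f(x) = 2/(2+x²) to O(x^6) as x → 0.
1 - x**2/2 + x**4/4 + O(x**6)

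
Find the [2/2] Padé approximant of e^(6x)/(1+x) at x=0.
(2*x**2 + 7*x/3 + 1)/(7*x**2/3 - 8*x/3 + 1)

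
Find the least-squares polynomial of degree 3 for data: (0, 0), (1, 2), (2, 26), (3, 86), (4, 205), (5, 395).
-1/126 + (-1877/756)x + (445/252)x² + (157/54)x³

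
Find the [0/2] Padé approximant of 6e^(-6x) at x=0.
6/(18*x**2 + 6*x + 1)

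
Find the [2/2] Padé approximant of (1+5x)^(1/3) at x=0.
(175*x**2/27 + 35*x/6 + 1)/(125*x**2/54 + 25*x/6 + 1)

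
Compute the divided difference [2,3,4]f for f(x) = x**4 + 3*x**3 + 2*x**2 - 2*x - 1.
84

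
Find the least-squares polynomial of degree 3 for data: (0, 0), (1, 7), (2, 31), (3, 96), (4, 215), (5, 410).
19/126 + (299/108)x + (95/252)x² + (167/54)x³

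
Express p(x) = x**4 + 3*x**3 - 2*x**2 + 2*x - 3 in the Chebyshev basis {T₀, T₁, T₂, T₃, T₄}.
(-29/8)T₀ + (17/4)T₁ + (-1/2)T₂ + (3/4)T₃ + (1/8)T₄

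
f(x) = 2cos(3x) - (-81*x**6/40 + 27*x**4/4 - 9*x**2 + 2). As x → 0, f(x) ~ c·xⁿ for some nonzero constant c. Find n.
8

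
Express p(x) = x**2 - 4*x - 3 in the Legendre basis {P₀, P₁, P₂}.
(-8/3)P₀ + (-4)P₁ + (2/3)P₂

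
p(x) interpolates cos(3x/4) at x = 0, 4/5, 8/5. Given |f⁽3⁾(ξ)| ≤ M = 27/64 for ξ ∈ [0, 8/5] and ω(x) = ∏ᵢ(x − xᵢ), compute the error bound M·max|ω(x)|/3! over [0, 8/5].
sqrt(3)/125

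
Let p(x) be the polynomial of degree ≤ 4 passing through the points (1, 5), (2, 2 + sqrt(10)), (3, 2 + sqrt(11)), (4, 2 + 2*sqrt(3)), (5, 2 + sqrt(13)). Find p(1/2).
-105*sqrt(10)/32 - 45*sqrt(3)/16 + 35*sqrt(13)/128 + 1201/128 + 189*sqrt(11)/64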